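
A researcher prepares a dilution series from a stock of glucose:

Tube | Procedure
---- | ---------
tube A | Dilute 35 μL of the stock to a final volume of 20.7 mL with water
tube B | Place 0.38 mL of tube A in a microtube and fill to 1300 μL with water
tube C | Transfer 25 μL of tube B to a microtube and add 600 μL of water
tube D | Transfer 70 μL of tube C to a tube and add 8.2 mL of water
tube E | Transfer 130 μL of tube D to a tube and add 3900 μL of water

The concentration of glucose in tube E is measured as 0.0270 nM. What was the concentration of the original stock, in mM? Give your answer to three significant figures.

Step 1: 35 μL brought to 20.7 mL → factor 20700/35 = 591.43
Step 2: 0.38 mL brought to 1300 μL → factor 1.3/0.38 = 3.4211
Step 3: 25 μL + 600 μL = 625 μL total → factor 625/25 = 25
Step 4: 70 μL + 8.2 mL = 8270 μL total → factor 8270/70 = 118.14
Step 5: 130 μL + 3900 μL = 4030 μL total → factor 4030/130 = 31
Overall dilution factor = 591.43 × 3.4211 × 25 × 118.14 × 31 = 1.8526 × 10^8
Stock = 0.0270 nM × 1.8526 × 10^8 = 5.002 × 10^6 nM = 5.00 mM

5.00 mM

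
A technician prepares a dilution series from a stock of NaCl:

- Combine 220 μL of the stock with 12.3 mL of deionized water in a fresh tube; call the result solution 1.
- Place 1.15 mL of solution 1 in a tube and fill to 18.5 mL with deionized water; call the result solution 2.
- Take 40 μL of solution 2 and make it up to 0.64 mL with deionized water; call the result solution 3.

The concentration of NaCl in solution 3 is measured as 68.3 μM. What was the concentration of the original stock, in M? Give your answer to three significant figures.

1.00 M

Step 1: 220 μL + 12.3 mL = 12520 μL total → factor 12520/220 = 56.909
Step 2: 1.15 mL brought to 18.5 mL → factor 18.5/1.15 = 16.087
Step 3: 40 μL brought to 0.64 mL → factor 640/40 = 16
Overall dilution factor = 56.909 × 16.087 × 16 = 14648
Stock = 68.3 μM × 14648 = 1.000 × 10^6 μM = 1.00 M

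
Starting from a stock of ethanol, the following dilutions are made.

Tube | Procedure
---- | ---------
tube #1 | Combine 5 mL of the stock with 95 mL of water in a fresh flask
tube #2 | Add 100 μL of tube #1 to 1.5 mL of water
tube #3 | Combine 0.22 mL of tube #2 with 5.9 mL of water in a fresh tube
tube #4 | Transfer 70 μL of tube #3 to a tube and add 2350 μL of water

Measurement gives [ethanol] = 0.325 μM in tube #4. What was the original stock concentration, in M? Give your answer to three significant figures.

Step 1: 5 mL + 95 mL = 100 mL total → factor 100/5 = 20
Step 2: 100 μL + 1.5 mL = 1600 μL total → factor 1600/100 = 16
Step 3: 0.22 mL + 5.9 mL = 6.12 mL total → factor 6.12/0.22 = 27.818
Step 4: 70 μL + 2350 μL = 2420 μL total → factor 2420/70 = 34.571
Overall dilution factor = 20 × 16 × 27.818 × 34.571 = 3.0775 × 10^5
Stock = 0.325 μM × 3.0775 × 10^5 = 1.000 × 10^5 μM = 0.100 M

0.100 M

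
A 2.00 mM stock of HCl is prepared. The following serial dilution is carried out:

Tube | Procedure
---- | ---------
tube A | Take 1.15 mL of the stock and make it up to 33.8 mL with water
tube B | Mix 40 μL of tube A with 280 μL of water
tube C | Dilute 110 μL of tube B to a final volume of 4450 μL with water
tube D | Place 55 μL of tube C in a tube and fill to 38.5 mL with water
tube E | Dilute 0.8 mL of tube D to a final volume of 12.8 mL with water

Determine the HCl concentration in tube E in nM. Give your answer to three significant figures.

Step 1: 1.15 mL brought to 33.8 mL → factor 33.8/1.15 = 29.391
Step 2: 40 μL + 280 μL = 320 μL total → factor 320/40 = 8
Step 3: 110 μL brought to 4450 μL → factor 4450/110 = 40.455
Step 4: 55 μL brought to 38.5 mL → factor 38500/55 = 700
Step 5: 0.8 mL brought to 12.8 mL → factor 12.8/0.8 = 16
Overall dilution factor = 29.391 × 8 × 40.455 × 700 × 16 = 1.0654 × 10^8
Final = 2.00 mM / 1.0654 × 10^8 = 1.877 × 10^-8 mM = 0.0188 nM

0.0188 nM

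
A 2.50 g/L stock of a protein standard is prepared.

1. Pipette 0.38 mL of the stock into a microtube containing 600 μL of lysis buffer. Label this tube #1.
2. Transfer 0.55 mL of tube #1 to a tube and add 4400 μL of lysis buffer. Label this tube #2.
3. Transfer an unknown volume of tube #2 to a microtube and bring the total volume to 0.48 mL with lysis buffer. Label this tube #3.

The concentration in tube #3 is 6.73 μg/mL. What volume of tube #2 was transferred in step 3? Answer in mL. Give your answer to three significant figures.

0.0300 mL

Step 1: 0.38 mL + 600 μL = 0.98 mL total → factor 0.98/0.38 = 2.5789
Step 2: 0.55 mL + 4400 μL = 4.95 mL total → factor 4.95/0.55 = 9
Step 3: v brought to 0.48 mL → factor = 0.48 mL/v
Product of known-step factors = 23.211
Overall factor = 2.50 g/L / (6.73 μg/mL) = 371.47
Step-3 factor = 371.47 / 23.211 = 16.004
v = 0.48 mL / 16.004 = 0.0300 mL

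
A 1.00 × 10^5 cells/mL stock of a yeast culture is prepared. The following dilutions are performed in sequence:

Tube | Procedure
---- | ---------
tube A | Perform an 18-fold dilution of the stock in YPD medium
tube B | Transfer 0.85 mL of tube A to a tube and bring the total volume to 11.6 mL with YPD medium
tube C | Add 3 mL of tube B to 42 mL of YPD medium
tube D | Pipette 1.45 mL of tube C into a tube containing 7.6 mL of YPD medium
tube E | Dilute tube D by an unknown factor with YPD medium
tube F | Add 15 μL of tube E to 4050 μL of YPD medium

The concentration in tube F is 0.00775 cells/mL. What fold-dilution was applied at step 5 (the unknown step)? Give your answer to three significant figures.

Step 1: 18-fold → factor 18
Step 2: 0.85 mL brought to 11.6 mL → factor 11.6/0.85 = 13.647
Step 3: 3 mL + 42 mL = 45 mL total → factor 45/3 = 15
Step 4: 1.45 mL + 7.6 mL = 9.05 mL total → factor 9.05/1.45 = 6.2414
Step 5: unknown factor x
Step 6: 15 μL + 4050 μL = 4065 μL total → factor 4065/15 = 271
Product of known-step factors = 6.2324 × 10^6
Overall factor = 1.00 × 10^5 cells/mL / (0.00775 cells/mL) = 1.2903 × 10^7
x = 1.2903 × 10^7 / 6.2324 × 10^6 = 2.07

2.07-fold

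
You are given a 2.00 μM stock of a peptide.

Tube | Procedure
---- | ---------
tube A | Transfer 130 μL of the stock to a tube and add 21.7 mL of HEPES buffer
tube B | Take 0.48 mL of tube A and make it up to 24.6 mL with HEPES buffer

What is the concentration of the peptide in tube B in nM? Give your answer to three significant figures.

0.232 nM

Step 1: 130 μL + 21.7 mL = 21830 μL total → factor 21830/130 = 167.92
Step 2: 0.48 mL brought to 24.6 mL → factor 24.6/0.48 = 51.25
Overall dilution factor = 167.92 × 51.25 = 8606.1
Final = 2.00 μM / 8606.1 = 0.0002324 μM = 0.232 nM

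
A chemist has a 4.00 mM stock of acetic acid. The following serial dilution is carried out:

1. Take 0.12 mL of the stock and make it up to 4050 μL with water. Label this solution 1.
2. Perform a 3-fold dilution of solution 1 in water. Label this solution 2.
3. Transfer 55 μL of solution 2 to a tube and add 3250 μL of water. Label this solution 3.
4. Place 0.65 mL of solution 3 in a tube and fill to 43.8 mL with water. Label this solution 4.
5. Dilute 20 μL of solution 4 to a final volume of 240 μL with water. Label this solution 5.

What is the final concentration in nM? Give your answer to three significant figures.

0.813 nM

Step 1: 0.12 mL brought to 4050 μL → factor 4.05/0.12 = 33.75
Step 2: 3-fold → factor 3
Step 3: 55 μL + 3250 μL = 3305 μL total → factor 3305/55 = 60.091
Step 4: 0.65 mL brought to 43.8 mL → factor 43.8/0.65 = 67.385
Step 5: 20 μL brought to 240 μL → factor 240/20 = 12
Overall dilution factor = 33.75 × 3 × 60.091 × 67.385 × 12 = 4.9198 × 10^6
Final = 4.00 mM / 4.9198 × 10^6 = 8.130 × 10^-7 mM = 0.813 nM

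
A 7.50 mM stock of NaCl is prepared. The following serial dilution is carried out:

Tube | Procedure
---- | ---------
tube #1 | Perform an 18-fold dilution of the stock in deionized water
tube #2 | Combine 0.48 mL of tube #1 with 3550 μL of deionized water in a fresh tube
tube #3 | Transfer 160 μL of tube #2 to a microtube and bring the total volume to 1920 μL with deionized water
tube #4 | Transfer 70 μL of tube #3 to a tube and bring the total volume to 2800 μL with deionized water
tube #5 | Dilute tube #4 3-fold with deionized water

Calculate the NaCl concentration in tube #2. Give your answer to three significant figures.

0.0496 mM

Step 1: 18-fold → factor 18
Step 2: 0.48 mL + 3550 μL = 4.03 mL total → factor 4.03/0.48 = 8.3958
Dilution factor through tube #2 = 18 × 8.3958 = 151.12
[tube #2] = 7.50 mM / 151.12 = 0.0496 mM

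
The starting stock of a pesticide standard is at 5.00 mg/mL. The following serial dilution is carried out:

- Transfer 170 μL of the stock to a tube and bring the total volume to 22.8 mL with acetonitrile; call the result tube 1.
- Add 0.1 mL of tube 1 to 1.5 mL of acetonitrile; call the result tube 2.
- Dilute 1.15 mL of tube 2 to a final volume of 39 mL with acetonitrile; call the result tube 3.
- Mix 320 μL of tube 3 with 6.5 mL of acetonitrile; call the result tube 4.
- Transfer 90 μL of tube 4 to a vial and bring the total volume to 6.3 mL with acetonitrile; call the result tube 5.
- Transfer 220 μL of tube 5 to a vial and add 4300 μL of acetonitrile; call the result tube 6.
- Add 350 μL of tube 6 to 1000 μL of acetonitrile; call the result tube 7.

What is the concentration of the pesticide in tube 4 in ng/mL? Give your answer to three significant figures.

3.22 ng/mL

Step 1: 170 μL brought to 22.8 mL → factor 22800/170 = 134.12
Step 2: 0.1 mL + 1.5 mL = 1.6 mL total → factor 1.6/0.1 = 16
Step 3: 1.15 mL brought to 39 mL → factor 39/1.15 = 33.913
Step 4: 320 μL + 6.5 mL = 6820 μL total → factor 6820/320 = 21.312
Dilution factor through tube 4 = 134.12 × 16 × 33.913 × 21.312 = 1.551 × 10^6
[tube 4] = 5.00 mg/mL / 1.551 × 10^6 = 3.224 × 10^-6 mg/mL = 3.22 ng/mL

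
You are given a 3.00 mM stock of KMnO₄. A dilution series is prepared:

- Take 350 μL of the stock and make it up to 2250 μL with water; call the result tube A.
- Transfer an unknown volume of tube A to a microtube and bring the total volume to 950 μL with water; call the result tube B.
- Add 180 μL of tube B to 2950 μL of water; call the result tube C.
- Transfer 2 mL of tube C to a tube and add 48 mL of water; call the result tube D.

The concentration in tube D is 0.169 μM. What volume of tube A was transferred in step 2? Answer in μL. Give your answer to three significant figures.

Step 1: 350 μL brought to 2250 μL → factor 2250/350 = 6.4286
Step 2: v brought to 950 μL → factor = 950 μL/v
Step 3: 180 μL + 2950 μL = 3130 μL total → factor 3130/180 = 17.389
Step 4: 2 mL + 48 mL = 50 mL total → factor 50/2 = 25
Product of known-step factors = 2794.6
Overall factor = 3.00 mM / (0.169 μM) = 17751
Step-2 factor = 17751 / 2794.6 = 6.352
v = 950 μL / 6.352 = 150 μL

150 μL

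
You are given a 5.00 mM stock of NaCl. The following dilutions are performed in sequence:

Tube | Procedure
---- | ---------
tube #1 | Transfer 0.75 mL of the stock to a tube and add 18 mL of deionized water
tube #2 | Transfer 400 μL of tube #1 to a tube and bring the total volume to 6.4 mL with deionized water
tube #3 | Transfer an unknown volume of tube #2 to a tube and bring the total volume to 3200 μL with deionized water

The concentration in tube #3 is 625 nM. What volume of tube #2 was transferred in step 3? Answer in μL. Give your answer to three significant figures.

Step 1: 0.75 mL + 18 mL = 18.75 mL total → factor 18.75/0.75 = 25
Step 2: 400 μL brought to 6.4 mL → factor 6400/400 = 16
Step 3: v brought to 3200 μL → factor = 3200 μL/v
Product of known-step factors = 400
Overall factor = 5.00 mM / (625 nM) = 8000
Step-3 factor = 8000 / 400 = 20
v = 3200 μL / 20 = 160 μL

160 μL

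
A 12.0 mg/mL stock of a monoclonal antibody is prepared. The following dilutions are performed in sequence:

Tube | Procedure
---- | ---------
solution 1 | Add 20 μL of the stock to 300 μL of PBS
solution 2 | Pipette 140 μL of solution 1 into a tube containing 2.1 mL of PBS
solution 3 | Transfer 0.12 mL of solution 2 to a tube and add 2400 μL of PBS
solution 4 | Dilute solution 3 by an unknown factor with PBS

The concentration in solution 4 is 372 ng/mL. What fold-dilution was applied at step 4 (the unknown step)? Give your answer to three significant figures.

6.00-fold

Step 1: 20 μL + 300 μL = 320 μL total → factor 320/20 = 16
Step 2: 140 μL + 2.1 mL = 2240 μL total → factor 2240/140 = 16
Step 3: 0.12 mL + 2400 μL = 2.52 mL total → factor 2.52/0.12 = 21
Step 4: unknown factor x
Product of known-step factors = 5376
Overall factor = 12.0 mg/mL / (372 ng/mL) = 32258
x = 32258 / 5376 = 6.00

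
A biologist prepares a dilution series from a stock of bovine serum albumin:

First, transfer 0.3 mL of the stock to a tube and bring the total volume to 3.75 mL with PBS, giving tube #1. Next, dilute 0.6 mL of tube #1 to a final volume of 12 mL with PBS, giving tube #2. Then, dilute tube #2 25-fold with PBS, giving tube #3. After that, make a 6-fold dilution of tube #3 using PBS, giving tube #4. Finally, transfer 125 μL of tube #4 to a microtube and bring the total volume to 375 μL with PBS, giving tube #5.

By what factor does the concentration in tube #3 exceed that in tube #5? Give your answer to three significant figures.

18.0

Step 1: 0.3 mL brought to 3.75 mL → factor 3.75/0.3 = 12.5
Step 2: 0.6 mL brought to 12 mL → factor 12/0.6 = 20
Step 3: 25-fold → factor 25
Step 4: 6-fold → factor 6
Step 5: 125 μL brought to 375 μL → factor 375/125 = 3
Dilution factor to tube #3 = 6250; to tube #5 = 1.125 × 10^5
[tube #3]/[tube #5] = (factor to tube #5)/(factor to tube #3) = 1.125 × 10^5/6250 = 18.0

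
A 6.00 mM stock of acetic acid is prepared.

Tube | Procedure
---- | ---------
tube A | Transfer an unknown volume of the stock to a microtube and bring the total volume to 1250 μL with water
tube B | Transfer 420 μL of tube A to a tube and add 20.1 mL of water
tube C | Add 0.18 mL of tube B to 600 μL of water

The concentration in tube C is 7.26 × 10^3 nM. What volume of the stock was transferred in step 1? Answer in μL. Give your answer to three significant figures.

320 μL

Step 1: v brought to 1250 μL → factor = 1250 μL/v
Step 2: 420 μL + 20.1 mL = 20520 μL total → factor 20520/420 = 48.857
Step 3: 0.18 mL + 600 μL = 0.78 mL total → factor 0.78/0.18 = 4.3333
Product of known-step factors = 211.71
Overall factor = 6.00 mM / (7.26 × 10^3 nM) = 826.45
Step-1 factor = 826.45 / 211.71 = 3.9036
v = 1250 μL / 3.9036 = 320 μL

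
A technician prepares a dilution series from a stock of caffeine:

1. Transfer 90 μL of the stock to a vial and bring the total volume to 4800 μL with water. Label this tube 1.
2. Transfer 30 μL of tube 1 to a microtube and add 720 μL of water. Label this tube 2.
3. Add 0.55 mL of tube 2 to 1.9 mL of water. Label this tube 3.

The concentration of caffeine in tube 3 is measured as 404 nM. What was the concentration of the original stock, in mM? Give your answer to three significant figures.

2.40 mM

Step 1: 90 μL brought to 4800 μL → factor 4800/90 = 53.333
Step 2: 30 μL + 720 μL = 750 μL total → factor 750/30 = 25
Step 3: 0.55 mL + 1.9 mL = 2.45 mL total → factor 2.45/0.55 = 4.4545
Overall dilution factor = 53.333 × 25 × 4.4545 = 5939.4
Stock = 404 nM × 5939.4 = 2.400 × 10^6 nM = 2.40 mM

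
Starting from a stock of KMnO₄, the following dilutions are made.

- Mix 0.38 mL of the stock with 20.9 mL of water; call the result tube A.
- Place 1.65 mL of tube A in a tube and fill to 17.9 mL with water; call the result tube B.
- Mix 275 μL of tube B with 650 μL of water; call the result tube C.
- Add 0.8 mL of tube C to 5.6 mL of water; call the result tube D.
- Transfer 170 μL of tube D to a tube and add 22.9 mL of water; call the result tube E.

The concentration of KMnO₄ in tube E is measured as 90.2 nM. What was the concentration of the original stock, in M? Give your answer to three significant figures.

0.200 M

Step 1: 0.38 mL + 20.9 mL = 21.28 mL total → factor 21.28/0.38 = 56
Step 2: 1.65 mL brought to 17.9 mL → factor 17.9/1.65 = 10.848
Step 3: 275 μL + 650 μL = 925 μL total → factor 925/275 = 3.3636
Step 4: 0.8 mL + 5.6 mL = 6.4 mL total → factor 6.4/0.8 = 8
Step 5: 170 μL + 22.9 mL = 23070 μL total → factor 23070/170 = 135.71
Overall dilution factor = 56 × 10.848 × 3.3636 × 8 × 135.71 = 2.2185 × 10^6
Stock = 90.2 nM × 2.2185 × 10^6 = 2.001 × 10^8 nM = 0.200 M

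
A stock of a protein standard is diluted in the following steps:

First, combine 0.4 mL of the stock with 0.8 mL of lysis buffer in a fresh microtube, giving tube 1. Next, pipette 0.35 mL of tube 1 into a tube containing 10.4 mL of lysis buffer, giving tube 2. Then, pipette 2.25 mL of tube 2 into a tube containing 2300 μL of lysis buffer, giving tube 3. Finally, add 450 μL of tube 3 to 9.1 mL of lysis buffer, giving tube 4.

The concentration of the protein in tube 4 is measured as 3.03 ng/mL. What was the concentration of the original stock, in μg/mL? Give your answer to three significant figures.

Step 1: 0.4 mL + 0.8 mL = 1.2 mL total → factor 1.2/0.4 = 3
Step 2: 0.35 mL + 10.4 mL = 10.75 mL total → factor 10.75/0.35 = 30.714
Step 3: 2.25 mL + 2300 μL = 4.55 mL total → factor 4.55/2.25 = 2.0222
Step 4: 450 μL + 9.1 mL = 9550 μL total → factor 9550/450 = 21.222
Overall dilution factor = 3 × 30.714 × 2.0222 × 21.222 = 3954.4
Stock = 3.03 ng/mL × 3954.4 = 1.198 × 10^4 ng/mL = 12.0 μg/mL

12.0 μg/mL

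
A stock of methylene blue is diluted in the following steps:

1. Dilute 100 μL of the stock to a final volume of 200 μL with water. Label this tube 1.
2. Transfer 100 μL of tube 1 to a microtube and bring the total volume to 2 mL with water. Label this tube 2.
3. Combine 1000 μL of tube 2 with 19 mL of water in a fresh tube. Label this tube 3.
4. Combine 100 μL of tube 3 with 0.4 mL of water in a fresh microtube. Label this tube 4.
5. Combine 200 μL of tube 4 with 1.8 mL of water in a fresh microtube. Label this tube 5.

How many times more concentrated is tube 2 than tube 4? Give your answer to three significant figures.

Step 1: 100 μL brought to 200 μL → factor 200/100 = 2
Step 2: 100 μL brought to 2 mL → factor 2000/100 = 20
Step 3: 1000 μL + 19 mL = 20000 μL total → factor 20000/1000 = 20
Step 4: 100 μL + 0.4 mL = 500 μL total → factor 500/100 = 5
Dilution factor to tube 2 = 40; to tube 4 = 4000
[tube 2]/[tube 4] = (factor to tube 4)/(factor to tube 2) = 4000/40 = 100

100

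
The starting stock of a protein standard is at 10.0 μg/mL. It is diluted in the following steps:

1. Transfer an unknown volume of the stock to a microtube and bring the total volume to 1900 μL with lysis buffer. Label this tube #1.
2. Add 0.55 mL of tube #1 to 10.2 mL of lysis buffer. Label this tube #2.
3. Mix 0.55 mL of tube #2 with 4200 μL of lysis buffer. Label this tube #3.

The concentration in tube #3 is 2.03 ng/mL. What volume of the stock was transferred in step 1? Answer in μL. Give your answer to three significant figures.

65.1 μL

Step 1: v brought to 1900 μL → factor = 1900 μL/v
Step 2: 0.55 mL + 10.2 mL = 10.75 mL total → factor 10.75/0.55 = 19.545
Step 3: 0.55 mL + 4200 μL = 4.75 mL total → factor 4.75/0.55 = 8.6364
Product of known-step factors = 168.8
Overall factor = 10.0 μg/mL / (2.03 ng/mL) = 4926.1
Step-1 factor = 4926.1 / 168.8 = 29.183
v = 1900 μL / 29.183 = 65.1 μL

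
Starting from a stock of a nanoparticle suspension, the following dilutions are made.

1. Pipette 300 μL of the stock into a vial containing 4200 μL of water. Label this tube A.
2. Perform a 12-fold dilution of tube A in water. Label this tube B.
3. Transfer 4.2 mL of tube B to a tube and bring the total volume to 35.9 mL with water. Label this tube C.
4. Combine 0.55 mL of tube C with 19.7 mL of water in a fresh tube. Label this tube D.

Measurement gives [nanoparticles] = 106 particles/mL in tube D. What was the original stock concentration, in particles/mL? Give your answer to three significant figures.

6.00 × 10^6 particles/mL

Step 1: 300 μL + 4200 μL = 4500 μL total → factor 4500/300 = 15
Step 2: 12-fold → factor 12
Step 3: 4.2 mL brought to 35.9 mL → factor 35.9/4.2 = 8.5476
Step 4: 0.55 mL + 19.7 mL = 20.25 mL total → factor 20.25/0.55 = 36.818
Overall dilution factor = 15 × 12 × 8.5476 × 36.818 = 56647
Stock = 106 particles/mL × 56647 = 6.00 × 10^6 particles/mL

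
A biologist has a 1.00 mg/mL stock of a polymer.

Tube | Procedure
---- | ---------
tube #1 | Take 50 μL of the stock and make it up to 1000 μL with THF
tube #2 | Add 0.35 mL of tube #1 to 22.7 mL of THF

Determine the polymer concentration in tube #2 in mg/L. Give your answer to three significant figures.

0.759 mg/L

Step 1: 50 μL brought to 1000 μL → factor 1000/50 = 20
Step 2: 0.35 mL + 22.7 mL = 23.05 mL total → factor 23.05/0.35 = 65.857
Overall dilution factor = 20 × 65.857 = 1317.1
Final = 1.00 mg/mL / 1317.1 = 0.0007592 mg/mL = 0.759 mg/L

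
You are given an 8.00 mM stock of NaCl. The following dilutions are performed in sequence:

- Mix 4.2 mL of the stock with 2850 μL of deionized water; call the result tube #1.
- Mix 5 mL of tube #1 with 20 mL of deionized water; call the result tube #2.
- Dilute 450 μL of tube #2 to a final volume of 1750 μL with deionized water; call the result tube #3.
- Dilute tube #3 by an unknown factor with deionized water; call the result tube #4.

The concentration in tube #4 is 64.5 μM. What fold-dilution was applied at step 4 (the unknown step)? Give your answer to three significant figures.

3.80-fold

Step 1: 4.2 mL + 2850 μL = 7.05 mL total → factor 7.05/4.2 = 1.6786
Step 2: 5 mL + 20 mL = 25 mL total → factor 25/5 = 5
Step 3: 450 μL brought to 1750 μL → factor 1750/450 = 3.8889
Step 4: unknown factor x
Product of known-step factors = 32.639
Overall factor = 8.00 mM / (64.5 μM) = 124.03
x = 124.03 / 32.639 = 3.80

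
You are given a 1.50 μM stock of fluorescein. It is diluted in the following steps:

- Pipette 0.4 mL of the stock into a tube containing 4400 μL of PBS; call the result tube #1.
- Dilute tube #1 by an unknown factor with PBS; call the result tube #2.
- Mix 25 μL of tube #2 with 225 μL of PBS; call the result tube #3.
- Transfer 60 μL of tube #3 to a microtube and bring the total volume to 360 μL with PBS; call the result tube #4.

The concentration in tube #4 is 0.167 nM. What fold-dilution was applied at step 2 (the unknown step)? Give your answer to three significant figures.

Step 1: 0.4 mL + 4400 μL = 4.8 mL total → factor 4.8/0.4 = 12
Step 2: unknown factor x
Step 3: 25 μL + 225 μL = 250 μL total → factor 250/25 = 10
Step 4: 60 μL brought to 360 μL → factor 360/60 = 6
Product of known-step factors = 720
Overall factor = 1.50 μM / (0.167 nM) = 8982
x = 8982 / 720 = 12.5

12.5-fold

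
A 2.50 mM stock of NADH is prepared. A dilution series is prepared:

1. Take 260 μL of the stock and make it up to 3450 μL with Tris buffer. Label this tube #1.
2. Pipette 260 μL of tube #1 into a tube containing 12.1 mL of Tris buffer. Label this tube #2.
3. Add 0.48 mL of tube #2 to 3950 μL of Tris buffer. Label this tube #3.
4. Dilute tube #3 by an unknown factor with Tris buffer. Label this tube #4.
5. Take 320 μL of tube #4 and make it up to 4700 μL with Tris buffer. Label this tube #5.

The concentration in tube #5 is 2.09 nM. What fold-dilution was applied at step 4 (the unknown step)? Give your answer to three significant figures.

14.0-fold

Step 1: 260 μL brought to 3450 μL → factor 3450/260 = 13.269
Step 2: 260 μL + 12.1 mL = 12360 μL total → factor 12360/260 = 47.538
Step 3: 0.48 mL + 3950 μL = 4.43 mL total → factor 4.43/0.48 = 9.2292
Step 4: unknown factor x
Step 5: 320 μL brought to 4700 μL → factor 4700/320 = 14.688
Product of known-step factors = 85507
Overall factor = 2.50 mM / (2.09 nM) = 1.1962 × 10^6
x = 1.1962 × 10^6 / 85507 = 14.0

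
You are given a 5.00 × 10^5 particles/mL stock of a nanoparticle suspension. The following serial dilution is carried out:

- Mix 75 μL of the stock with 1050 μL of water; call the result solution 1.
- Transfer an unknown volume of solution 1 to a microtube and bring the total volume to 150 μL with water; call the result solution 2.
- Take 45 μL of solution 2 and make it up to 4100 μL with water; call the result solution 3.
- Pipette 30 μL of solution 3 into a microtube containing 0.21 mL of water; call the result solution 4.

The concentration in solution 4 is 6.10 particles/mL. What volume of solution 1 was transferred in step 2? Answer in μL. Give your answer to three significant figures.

20.0 μL

Step 1: 75 μL + 1050 μL = 1125 μL total → factor 1125/75 = 15
Step 2: v brought to 150 μL → factor = 150 μL/v
Step 3: 45 μL brought to 4100 μL → factor 4100/45 = 91.111
Step 4: 30 μL + 0.21 mL = 240 μL total → factor 240/30 = 8
Product of known-step factors = 10933
Overall factor = 5.00 × 10^5 particles/mL / (6.10 particles/mL) = 81967
Step-2 factor = 81967 / 10933 = 7.497
v = 150 μL / 7.497 = 20.0 μL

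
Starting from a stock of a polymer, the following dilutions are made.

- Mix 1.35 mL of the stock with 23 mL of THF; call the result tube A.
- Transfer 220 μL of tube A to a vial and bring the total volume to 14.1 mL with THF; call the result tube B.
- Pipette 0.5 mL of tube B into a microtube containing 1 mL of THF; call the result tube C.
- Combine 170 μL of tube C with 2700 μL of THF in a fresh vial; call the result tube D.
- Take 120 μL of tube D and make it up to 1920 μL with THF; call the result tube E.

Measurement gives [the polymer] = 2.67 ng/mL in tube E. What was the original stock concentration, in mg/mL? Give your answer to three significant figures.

Step 1: 1.35 mL + 23 mL = 24.35 mL total → factor 24.35/1.35 = 18.037
Step 2: 220 μL brought to 14.1 mL → factor 14100/220 = 64.091
Step 3: 0.5 mL + 1 mL = 1.5 mL total → factor 1.5/0.5 = 3
Step 4: 170 μL + 2700 μL = 2870 μL total → factor 2870/170 = 16.882
Step 5: 120 μL brought to 1920 μL → factor 1920/120 = 16
Overall dilution factor = 18.037 × 64.091 × 3 × 16.882 × 16 = 9.3678 × 10^5
Stock = 2.67 ng/mL × 9.3678 × 10^5 = 2.501 × 10^6 ng/mL = 2.50 mg/mL

2.50 mg/mL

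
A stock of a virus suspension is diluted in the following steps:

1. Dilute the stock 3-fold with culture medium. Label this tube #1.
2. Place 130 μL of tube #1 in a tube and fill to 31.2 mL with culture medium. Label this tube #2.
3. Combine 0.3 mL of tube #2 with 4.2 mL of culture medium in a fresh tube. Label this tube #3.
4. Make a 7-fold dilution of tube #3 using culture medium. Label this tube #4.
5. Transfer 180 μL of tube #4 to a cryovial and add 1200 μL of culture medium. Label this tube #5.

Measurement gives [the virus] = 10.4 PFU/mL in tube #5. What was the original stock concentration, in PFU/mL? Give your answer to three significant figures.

6.03 × 10^6 PFU/mL

Step 1: 3-fold → factor 3
Step 2: 130 μL brought to 31.2 mL → factor 31200/130 = 240
Step 3: 0.3 mL + 4.2 mL = 4.5 mL total → factor 4.5/0.3 = 15
Step 4: 7-fold → factor 7
Step 5: 180 μL + 1200 μL = 1380 μL total → factor 1380/180 = 7.6667
Overall dilution factor = 3 × 240 × 15 × 7 × 7.6667 = 5.796 × 10^5
Stock = 10.4 PFU/mL × 5.796 × 10^5 = 6.03 × 10^6 PFU/mL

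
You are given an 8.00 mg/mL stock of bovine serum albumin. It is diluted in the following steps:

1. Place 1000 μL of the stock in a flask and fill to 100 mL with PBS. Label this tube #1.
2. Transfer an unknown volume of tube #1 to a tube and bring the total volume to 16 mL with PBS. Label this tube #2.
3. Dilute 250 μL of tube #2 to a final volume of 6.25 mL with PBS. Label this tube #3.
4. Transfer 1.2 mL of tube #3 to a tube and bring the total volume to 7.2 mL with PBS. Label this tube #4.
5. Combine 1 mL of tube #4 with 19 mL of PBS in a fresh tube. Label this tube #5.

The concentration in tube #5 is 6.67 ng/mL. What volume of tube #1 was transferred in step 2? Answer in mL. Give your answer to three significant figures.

4.00 mL

Step 1: 1000 μL brought to 100 mL → factor 1 × 10^5/1000 = 100
Step 2: v brought to 16 mL → factor = 16 mL/v
Step 3: 250 μL brought to 6.25 mL → factor 6250/250 = 25
Step 4: 1.2 mL brought to 7.2 mL → factor 7.2/1.2 = 6
Step 5: 1 mL + 19 mL = 20 mL total → factor 20/1 = 20
Product of known-step factors = 3 × 10^5
Overall factor = 8.00 mg/mL / (6.67 ng/mL) = 1.1994 × 10^6
Step-2 factor = 1.1994 × 10^6 / 3 × 10^5 = 3.998
v = 16 mL / 3.998 = 4.00 mL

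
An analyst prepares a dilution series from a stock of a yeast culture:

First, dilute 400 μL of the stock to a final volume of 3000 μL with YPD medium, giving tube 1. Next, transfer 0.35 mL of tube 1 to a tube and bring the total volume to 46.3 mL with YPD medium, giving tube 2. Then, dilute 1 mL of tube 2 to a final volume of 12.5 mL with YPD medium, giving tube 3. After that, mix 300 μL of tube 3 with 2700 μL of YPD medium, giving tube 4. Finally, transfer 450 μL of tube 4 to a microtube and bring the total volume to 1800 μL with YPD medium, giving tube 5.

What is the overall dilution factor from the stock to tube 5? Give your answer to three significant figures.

4.96 × 10^5

Step 1: 400 μL brought to 3000 μL → factor 3000/400 = 7.5
Step 2: 0.35 mL brought to 46.3 mL → factor 46.3/0.35 = 132.29
Step 3: 1 mL brought to 12.5 mL → factor 12.5/1 = 12.5
Step 4: 300 μL + 2700 μL = 3000 μL total → factor 3000/300 = 10
Step 5: 450 μL brought to 1800 μL → factor 1800/450 = 4
Overall dilution factor = 7.5 × 132.29 × 12.5 × 10 × 4 = 4.9607 × 10^5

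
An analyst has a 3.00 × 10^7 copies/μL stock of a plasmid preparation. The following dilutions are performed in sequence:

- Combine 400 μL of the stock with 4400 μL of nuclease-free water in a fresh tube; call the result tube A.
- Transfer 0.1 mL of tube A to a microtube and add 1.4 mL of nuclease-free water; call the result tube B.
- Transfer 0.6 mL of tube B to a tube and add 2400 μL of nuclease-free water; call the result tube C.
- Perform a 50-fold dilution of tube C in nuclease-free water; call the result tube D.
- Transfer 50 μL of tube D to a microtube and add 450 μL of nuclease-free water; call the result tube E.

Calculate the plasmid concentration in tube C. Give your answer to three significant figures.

Step 1: 400 μL + 4400 μL = 4800 μL total → factor 4800/400 = 12
Step 2: 0.1 mL + 1.4 mL = 1.5 mL total → factor 1.5/0.1 = 15
Step 3: 0.6 mL + 2400 μL = 3 mL total → factor 3/0.6 = 5
Dilution factor through tube C = 12 × 15 × 5 = 900
[tube C] = 3.00 × 10^7 copies/μL / 900 = 3.33 × 10^4 copies/μL

3.33 × 10^4 copies/μL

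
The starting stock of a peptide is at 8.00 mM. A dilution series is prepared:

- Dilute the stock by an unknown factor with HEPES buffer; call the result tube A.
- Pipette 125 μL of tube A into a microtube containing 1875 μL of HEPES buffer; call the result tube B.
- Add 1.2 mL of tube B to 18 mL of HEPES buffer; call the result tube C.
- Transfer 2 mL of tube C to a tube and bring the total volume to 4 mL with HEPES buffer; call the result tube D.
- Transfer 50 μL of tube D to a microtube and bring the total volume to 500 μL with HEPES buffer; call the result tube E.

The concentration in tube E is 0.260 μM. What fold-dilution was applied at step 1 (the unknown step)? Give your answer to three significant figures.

Step 1: unknown factor x
Step 2: 125 μL + 1875 μL = 2000 μL total → factor 2000/125 = 16
Step 3: 1.2 mL + 18 mL = 19.2 mL total → factor 19.2/1.2 = 16
Step 4: 2 mL brought to 4 mL → factor 4/2 = 2
Step 5: 50 μL brought to 500 μL → factor 500/50 = 10
Product of known-step factors = 5120
Overall factor = 8.00 mM / (0.260 μM) = 30769
x = 30769 / 5120 = 6.01

6.01-fold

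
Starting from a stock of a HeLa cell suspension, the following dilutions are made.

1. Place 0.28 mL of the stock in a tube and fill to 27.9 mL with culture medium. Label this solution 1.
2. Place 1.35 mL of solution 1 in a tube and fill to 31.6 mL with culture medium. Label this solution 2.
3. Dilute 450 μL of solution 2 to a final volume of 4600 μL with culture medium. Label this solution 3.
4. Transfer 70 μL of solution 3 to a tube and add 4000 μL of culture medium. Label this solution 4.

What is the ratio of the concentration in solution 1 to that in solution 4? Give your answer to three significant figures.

1.39 × 10^4

Step 1: 0.28 mL brought to 27.9 mL → factor 27.9/0.28 = 99.643
Step 2: 1.35 mL brought to 31.6 mL → factor 31.6/1.35 = 23.407
Step 3: 450 μL brought to 4600 μL → factor 4600/450 = 10.222
Step 4: 70 μL + 4000 μL = 4070 μL total → factor 4070/70 = 58.143
Dilution factor to solution 1 = 99.643; to solution 4 = 1.3862 × 10^6
[solution 1]/[solution 4] = (factor to solution 4)/(factor to solution 1) = 1.3862 × 10^6/99.643 = 1.39 × 10^4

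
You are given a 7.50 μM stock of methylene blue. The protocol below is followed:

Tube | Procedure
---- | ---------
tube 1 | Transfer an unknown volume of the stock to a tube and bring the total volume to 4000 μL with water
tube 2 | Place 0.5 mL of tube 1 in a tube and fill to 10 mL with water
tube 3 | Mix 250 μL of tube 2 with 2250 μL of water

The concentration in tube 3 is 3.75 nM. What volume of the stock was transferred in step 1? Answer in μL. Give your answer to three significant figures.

Step 1: v brought to 4000 μL → factor = 4000 μL/v
Step 2: 0.5 mL brought to 10 mL → factor 10/0.5 = 20
Step 3: 250 μL + 2250 μL = 2500 μL total → factor 2500/250 = 10
Product of known-step factors = 200
Overall factor = 7.50 μM / (3.75 nM) = 2000
Step-1 factor = 2000 / 200 = 10
v = 4000 μL / 10 = 400 μL

400 μL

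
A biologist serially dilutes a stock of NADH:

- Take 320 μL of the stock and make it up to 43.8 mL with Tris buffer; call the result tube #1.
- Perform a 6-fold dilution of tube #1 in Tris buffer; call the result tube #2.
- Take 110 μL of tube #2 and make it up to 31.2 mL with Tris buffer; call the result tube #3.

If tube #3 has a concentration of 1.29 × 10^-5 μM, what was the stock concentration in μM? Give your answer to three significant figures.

Step 1: 320 μL brought to 43.8 mL → factor 43800/320 = 136.88
Step 2: 6-fold → factor 6
Step 3: 110 μL brought to 31.2 mL → factor 31200/110 = 283.64
Overall dilution factor = 136.88 × 6 × 283.64 = 2.3294 × 10^5
Stock = 1.29 × 10^-5 μM × 2.3294 × 10^5 = 3.00 μM

3.00 μM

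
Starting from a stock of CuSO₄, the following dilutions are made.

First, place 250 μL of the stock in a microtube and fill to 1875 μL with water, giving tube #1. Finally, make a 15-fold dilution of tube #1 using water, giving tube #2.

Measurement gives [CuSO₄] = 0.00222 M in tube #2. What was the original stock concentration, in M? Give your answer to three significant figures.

Step 1: 250 μL brought to 1875 μL → factor 1875/250 = 7.5
Step 2: 15-fold → factor 15
Overall dilution factor = 7.5 × 15 = 112.5
Stock = 0.00222 M × 112.5 = 0.250 M

0.250 M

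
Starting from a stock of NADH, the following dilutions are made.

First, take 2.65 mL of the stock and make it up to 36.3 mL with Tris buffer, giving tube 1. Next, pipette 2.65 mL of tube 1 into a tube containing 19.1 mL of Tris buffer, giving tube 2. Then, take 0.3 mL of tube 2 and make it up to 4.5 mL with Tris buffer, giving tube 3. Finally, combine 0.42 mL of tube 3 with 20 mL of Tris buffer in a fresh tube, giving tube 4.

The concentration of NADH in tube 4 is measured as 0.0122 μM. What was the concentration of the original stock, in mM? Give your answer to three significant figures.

Step 1: 2.65 mL brought to 36.3 mL → factor 36.3/2.65 = 13.698
Step 2: 2.65 mL + 19.1 mL = 21.75 mL total → factor 21.75/2.65 = 8.2075
Step 3: 0.3 mL brought to 4.5 mL → factor 4.5/0.3 = 15
Step 4: 0.42 mL + 20 mL = 20.42 mL total → factor 20.42/0.42 = 48.619
Overall dilution factor = 13.698 × 8.2075 × 15 × 48.619 = 81992
Stock = 0.0122 μM × 81992 = 1000 μM = 1.00 mM

1.00 mM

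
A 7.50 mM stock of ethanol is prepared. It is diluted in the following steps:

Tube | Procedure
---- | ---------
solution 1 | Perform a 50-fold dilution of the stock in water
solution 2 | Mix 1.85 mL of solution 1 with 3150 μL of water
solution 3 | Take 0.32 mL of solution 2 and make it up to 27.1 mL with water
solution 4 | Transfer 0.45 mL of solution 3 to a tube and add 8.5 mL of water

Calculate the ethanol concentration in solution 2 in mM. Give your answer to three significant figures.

Step 1: 50-fold → factor 50
Step 2: 1.85 mL + 3150 μL = 5 mL total → factor 5/1.85 = 2.7027
Dilution factor through solution 2 = 50 × 2.7027 = 135.14
[solution 2] = 7.50 mM / 135.14 = 0.0555 mM

0.0555 mM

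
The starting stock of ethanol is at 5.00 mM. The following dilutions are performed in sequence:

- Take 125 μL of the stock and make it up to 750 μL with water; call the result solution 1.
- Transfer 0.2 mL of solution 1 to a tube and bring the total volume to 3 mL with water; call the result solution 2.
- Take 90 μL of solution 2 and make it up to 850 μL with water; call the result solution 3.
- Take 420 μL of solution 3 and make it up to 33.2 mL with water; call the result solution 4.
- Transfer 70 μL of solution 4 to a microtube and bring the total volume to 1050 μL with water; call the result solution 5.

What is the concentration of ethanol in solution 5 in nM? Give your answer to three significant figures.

Step 1: 125 μL brought to 750 μL → factor 750/125 = 6
Step 2: 0.2 mL brought to 3 mL → factor 3/0.2 = 15
Step 3: 90 μL brought to 850 μL → factor 850/90 = 9.4444
Step 4: 420 μL brought to 33.2 mL → factor 33200/420 = 79.048
Step 5: 70 μL brought to 1050 μL → factor 1050/70 = 15
Overall dilution factor = 6 × 15 × 9.4444 × 79.048 × 15 = 1.0079 × 10^6
Final = 5.00 mM / 1.0079 × 10^6 = 4.961 × 10^-6 mM = 4.96 nM

4.96 nM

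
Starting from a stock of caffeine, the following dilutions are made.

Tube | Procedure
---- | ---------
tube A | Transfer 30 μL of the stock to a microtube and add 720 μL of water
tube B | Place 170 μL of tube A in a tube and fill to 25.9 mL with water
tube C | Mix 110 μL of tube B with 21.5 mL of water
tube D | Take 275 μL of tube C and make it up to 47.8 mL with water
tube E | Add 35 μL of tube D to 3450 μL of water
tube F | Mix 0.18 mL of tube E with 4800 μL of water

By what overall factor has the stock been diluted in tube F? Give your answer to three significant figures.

3.58 × 10^11

Step 1: 30 μL + 720 μL = 750 μL total → factor 750/30 = 25
Step 2: 170 μL brought to 25.9 mL → factor 25900/170 = 152.35
Step 3: 110 μL + 21.5 mL = 21610 μL total → factor 21610/110 = 196.45
Step 4: 275 μL brought to 47.8 mL → factor 47800/275 = 173.82
Step 5: 35 μL + 3450 μL = 3485 μL total → factor 3485/35 = 99.571
Step 6: 0.18 mL + 4800 μL = 4.98 mL total → factor 4.98/0.18 = 27.667
Overall dilution factor = 25 × 152.35 × 196.45 × 173.82 × 99.571 × 27.667 = 3.5829 × 10^11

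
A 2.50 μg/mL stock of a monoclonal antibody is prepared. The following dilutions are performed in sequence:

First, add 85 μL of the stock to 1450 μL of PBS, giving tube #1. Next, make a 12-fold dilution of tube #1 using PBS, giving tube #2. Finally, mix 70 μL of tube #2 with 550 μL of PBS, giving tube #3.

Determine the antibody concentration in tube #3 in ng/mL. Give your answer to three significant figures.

1.30 ng/mL

Step 1: 85 μL + 1450 μL = 1535 μL total → factor 1535/85 = 18.059
Step 2: 12-fold → factor 12
Step 3: 70 μL + 550 μL = 620 μL total → factor 620/70 = 8.8571
Overall dilution factor = 18.059 × 12 × 8.8571 = 1919.4
Final = 2.50 μg/mL / 1919.4 = 0.001302 μg/mL = 1.30 ng/mL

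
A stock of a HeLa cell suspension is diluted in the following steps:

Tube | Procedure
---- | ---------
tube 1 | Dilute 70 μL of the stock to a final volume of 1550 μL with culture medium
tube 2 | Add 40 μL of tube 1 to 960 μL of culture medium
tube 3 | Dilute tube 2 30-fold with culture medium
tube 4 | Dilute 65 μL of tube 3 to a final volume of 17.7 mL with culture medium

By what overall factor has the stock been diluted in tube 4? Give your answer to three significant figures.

4.52 × 10^6

Step 1: 70 μL brought to 1550 μL → factor 1550/70 = 22.143
Step 2: 40 μL + 960 μL = 1000 μL total → factor 1000/40 = 25
Step 3: 30-fold → factor 30
Step 4: 65 μL brought to 17.7 mL → factor 17700/65 = 272.31
Overall dilution factor = 22.143 × 25 × 30 × 272.31 = 4.5223 × 10^6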